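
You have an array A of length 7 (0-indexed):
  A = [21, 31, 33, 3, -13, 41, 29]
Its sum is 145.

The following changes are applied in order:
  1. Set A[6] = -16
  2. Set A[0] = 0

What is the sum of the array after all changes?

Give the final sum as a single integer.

Answer: 79

Derivation:
Initial sum: 145
Change 1: A[6] 29 -> -16, delta = -45, sum = 100
Change 2: A[0] 21 -> 0, delta = -21, sum = 79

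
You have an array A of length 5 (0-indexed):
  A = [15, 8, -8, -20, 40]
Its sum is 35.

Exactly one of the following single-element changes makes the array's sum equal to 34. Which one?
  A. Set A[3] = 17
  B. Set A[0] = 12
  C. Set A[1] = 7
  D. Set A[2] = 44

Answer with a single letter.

Option A: A[3] -20->17, delta=37, new_sum=35+(37)=72
Option B: A[0] 15->12, delta=-3, new_sum=35+(-3)=32
Option C: A[1] 8->7, delta=-1, new_sum=35+(-1)=34 <-- matches target
Option D: A[2] -8->44, delta=52, new_sum=35+(52)=87

Answer: C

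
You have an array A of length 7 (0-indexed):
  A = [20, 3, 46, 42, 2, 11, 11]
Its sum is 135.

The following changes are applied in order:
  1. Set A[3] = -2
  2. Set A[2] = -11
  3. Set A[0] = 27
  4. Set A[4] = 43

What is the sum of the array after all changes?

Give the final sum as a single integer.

Initial sum: 135
Change 1: A[3] 42 -> -2, delta = -44, sum = 91
Change 2: A[2] 46 -> -11, delta = -57, sum = 34
Change 3: A[0] 20 -> 27, delta = 7, sum = 41
Change 4: A[4] 2 -> 43, delta = 41, sum = 82

Answer: 82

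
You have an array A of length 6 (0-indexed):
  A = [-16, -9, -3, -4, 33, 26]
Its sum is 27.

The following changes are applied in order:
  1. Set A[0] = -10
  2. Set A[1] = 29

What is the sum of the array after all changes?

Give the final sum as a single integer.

Initial sum: 27
Change 1: A[0] -16 -> -10, delta = 6, sum = 33
Change 2: A[1] -9 -> 29, delta = 38, sum = 71

Answer: 71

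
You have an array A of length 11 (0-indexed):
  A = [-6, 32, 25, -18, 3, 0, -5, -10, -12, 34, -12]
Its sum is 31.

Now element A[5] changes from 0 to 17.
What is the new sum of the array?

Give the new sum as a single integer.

Old value at index 5: 0
New value at index 5: 17
Delta = 17 - 0 = 17
New sum = old_sum + delta = 31 + (17) = 48

Answer: 48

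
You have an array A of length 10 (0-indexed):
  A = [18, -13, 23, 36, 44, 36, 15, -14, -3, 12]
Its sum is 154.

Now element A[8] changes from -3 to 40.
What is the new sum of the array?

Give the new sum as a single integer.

Old value at index 8: -3
New value at index 8: 40
Delta = 40 - -3 = 43
New sum = old_sum + delta = 154 + (43) = 197

Answer: 197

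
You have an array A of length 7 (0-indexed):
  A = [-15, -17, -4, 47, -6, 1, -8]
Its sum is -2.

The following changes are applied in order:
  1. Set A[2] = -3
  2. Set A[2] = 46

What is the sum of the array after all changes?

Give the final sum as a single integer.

Answer: 48

Derivation:
Initial sum: -2
Change 1: A[2] -4 -> -3, delta = 1, sum = -1
Change 2: A[2] -3 -> 46, delta = 49, sum = 48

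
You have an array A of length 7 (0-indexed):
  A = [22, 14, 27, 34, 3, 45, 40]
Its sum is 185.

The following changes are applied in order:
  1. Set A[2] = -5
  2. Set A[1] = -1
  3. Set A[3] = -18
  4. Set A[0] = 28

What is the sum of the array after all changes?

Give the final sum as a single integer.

Initial sum: 185
Change 1: A[2] 27 -> -5, delta = -32, sum = 153
Change 2: A[1] 14 -> -1, delta = -15, sum = 138
Change 3: A[3] 34 -> -18, delta = -52, sum = 86
Change 4: A[0] 22 -> 28, delta = 6, sum = 92

Answer: 92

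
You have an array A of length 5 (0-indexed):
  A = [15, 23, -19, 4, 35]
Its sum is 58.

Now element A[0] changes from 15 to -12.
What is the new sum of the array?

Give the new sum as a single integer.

Old value at index 0: 15
New value at index 0: -12
Delta = -12 - 15 = -27
New sum = old_sum + delta = 58 + (-27) = 31

Answer: 31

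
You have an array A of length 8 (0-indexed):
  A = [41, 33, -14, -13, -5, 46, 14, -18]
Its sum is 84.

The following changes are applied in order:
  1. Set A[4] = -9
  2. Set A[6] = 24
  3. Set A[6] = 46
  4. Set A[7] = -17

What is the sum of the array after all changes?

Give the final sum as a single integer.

Initial sum: 84
Change 1: A[4] -5 -> -9, delta = -4, sum = 80
Change 2: A[6] 14 -> 24, delta = 10, sum = 90
Change 3: A[6] 24 -> 46, delta = 22, sum = 112
Change 4: A[7] -18 -> -17, delta = 1, sum = 113

Answer: 113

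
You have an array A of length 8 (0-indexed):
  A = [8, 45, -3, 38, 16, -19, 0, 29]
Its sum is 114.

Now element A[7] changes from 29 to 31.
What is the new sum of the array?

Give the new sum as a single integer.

Answer: 116

Derivation:
Old value at index 7: 29
New value at index 7: 31
Delta = 31 - 29 = 2
New sum = old_sum + delta = 114 + (2) = 116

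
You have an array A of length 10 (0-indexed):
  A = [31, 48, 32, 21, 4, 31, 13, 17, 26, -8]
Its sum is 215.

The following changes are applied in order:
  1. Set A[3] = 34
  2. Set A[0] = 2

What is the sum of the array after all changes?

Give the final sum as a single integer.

Answer: 199

Derivation:
Initial sum: 215
Change 1: A[3] 21 -> 34, delta = 13, sum = 228
Change 2: A[0] 31 -> 2, delta = -29, sum = 199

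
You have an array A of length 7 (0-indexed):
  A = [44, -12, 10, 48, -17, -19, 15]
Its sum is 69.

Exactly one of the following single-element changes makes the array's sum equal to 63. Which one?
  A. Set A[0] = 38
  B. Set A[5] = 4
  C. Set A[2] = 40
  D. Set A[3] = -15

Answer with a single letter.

Answer: A

Derivation:
Option A: A[0] 44->38, delta=-6, new_sum=69+(-6)=63 <-- matches target
Option B: A[5] -19->4, delta=23, new_sum=69+(23)=92
Option C: A[2] 10->40, delta=30, new_sum=69+(30)=99
Option D: A[3] 48->-15, delta=-63, new_sum=69+(-63)=6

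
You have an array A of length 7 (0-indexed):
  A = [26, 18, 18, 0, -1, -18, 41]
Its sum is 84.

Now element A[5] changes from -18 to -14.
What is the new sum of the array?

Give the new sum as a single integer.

Answer: 88

Derivation:
Old value at index 5: -18
New value at index 5: -14
Delta = -14 - -18 = 4
New sum = old_sum + delta = 84 + (4) = 88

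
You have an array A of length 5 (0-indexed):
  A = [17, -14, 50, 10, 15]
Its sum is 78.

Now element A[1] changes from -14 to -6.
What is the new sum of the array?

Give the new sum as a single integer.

Answer: 86

Derivation:
Old value at index 1: -14
New value at index 1: -6
Delta = -6 - -14 = 8
New sum = old_sum + delta = 78 + (8) = 86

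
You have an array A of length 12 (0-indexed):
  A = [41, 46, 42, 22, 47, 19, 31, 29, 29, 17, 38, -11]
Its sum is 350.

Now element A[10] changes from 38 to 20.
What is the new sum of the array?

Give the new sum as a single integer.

Answer: 332

Derivation:
Old value at index 10: 38
New value at index 10: 20
Delta = 20 - 38 = -18
New sum = old_sum + delta = 350 + (-18) = 332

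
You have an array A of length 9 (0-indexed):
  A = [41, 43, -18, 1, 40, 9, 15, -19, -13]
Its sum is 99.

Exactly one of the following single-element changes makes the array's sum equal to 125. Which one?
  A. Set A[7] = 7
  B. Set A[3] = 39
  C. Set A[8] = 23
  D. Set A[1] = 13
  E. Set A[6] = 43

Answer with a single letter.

Answer: A

Derivation:
Option A: A[7] -19->7, delta=26, new_sum=99+(26)=125 <-- matches target
Option B: A[3] 1->39, delta=38, new_sum=99+(38)=137
Option C: A[8] -13->23, delta=36, new_sum=99+(36)=135
Option D: A[1] 43->13, delta=-30, new_sum=99+(-30)=69
Option E: A[6] 15->43, delta=28, new_sum=99+(28)=127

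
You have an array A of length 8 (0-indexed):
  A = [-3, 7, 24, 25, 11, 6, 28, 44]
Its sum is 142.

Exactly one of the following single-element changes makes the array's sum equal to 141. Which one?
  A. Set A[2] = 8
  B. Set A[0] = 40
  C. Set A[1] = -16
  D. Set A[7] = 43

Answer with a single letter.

Option A: A[2] 24->8, delta=-16, new_sum=142+(-16)=126
Option B: A[0] -3->40, delta=43, new_sum=142+(43)=185
Option C: A[1] 7->-16, delta=-23, new_sum=142+(-23)=119
Option D: A[7] 44->43, delta=-1, new_sum=142+(-1)=141 <-- matches target

Answer: D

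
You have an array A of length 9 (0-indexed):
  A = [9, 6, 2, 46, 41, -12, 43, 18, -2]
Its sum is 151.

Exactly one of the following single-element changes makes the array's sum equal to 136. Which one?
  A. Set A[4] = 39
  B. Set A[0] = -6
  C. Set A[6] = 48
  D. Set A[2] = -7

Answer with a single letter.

Answer: B

Derivation:
Option A: A[4] 41->39, delta=-2, new_sum=151+(-2)=149
Option B: A[0] 9->-6, delta=-15, new_sum=151+(-15)=136 <-- matches target
Option C: A[6] 43->48, delta=5, new_sum=151+(5)=156
Option D: A[2] 2->-7, delta=-9, new_sum=151+(-9)=142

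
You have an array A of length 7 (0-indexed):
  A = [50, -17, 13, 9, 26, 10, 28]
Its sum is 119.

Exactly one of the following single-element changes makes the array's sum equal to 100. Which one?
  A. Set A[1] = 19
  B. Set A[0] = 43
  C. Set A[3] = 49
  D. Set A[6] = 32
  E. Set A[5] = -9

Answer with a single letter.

Answer: E

Derivation:
Option A: A[1] -17->19, delta=36, new_sum=119+(36)=155
Option B: A[0] 50->43, delta=-7, new_sum=119+(-7)=112
Option C: A[3] 9->49, delta=40, new_sum=119+(40)=159
Option D: A[6] 28->32, delta=4, new_sum=119+(4)=123
Option E: A[5] 10->-9, delta=-19, new_sum=119+(-19)=100 <-- matches target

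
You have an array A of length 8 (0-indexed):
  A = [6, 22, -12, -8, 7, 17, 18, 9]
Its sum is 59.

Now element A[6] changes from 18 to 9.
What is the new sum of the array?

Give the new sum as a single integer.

Old value at index 6: 18
New value at index 6: 9
Delta = 9 - 18 = -9
New sum = old_sum + delta = 59 + (-9) = 50

Answer: 50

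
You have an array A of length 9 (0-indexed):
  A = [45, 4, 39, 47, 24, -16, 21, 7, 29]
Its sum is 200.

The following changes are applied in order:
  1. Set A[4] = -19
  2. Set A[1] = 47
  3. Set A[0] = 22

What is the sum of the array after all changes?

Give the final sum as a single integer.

Answer: 177

Derivation:
Initial sum: 200
Change 1: A[4] 24 -> -19, delta = -43, sum = 157
Change 2: A[1] 4 -> 47, delta = 43, sum = 200
Change 3: A[0] 45 -> 22, delta = -23, sum = 177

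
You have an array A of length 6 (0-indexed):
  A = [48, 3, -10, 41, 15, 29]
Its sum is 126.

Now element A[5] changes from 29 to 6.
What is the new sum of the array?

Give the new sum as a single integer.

Old value at index 5: 29
New value at index 5: 6
Delta = 6 - 29 = -23
New sum = old_sum + delta = 126 + (-23) = 103

Answer: 103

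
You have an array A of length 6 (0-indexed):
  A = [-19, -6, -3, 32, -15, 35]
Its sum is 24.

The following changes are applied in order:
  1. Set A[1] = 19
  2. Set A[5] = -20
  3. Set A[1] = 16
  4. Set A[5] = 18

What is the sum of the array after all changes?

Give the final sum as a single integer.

Answer: 29

Derivation:
Initial sum: 24
Change 1: A[1] -6 -> 19, delta = 25, sum = 49
Change 2: A[5] 35 -> -20, delta = -55, sum = -6
Change 3: A[1] 19 -> 16, delta = -3, sum = -9
Change 4: A[5] -20 -> 18, delta = 38, sum = 29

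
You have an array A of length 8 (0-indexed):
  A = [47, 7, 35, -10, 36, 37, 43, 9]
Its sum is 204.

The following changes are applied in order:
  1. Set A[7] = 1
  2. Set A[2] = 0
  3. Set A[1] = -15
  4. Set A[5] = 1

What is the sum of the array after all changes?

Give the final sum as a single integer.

Answer: 103

Derivation:
Initial sum: 204
Change 1: A[7] 9 -> 1, delta = -8, sum = 196
Change 2: A[2] 35 -> 0, delta = -35, sum = 161
Change 3: A[1] 7 -> -15, delta = -22, sum = 139
Change 4: A[5] 37 -> 1, delta = -36, sum = 103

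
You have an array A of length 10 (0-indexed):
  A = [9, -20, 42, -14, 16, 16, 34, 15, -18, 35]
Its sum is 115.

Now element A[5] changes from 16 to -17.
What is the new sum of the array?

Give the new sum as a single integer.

Answer: 82

Derivation:
Old value at index 5: 16
New value at index 5: -17
Delta = -17 - 16 = -33
New sum = old_sum + delta = 115 + (-33) = 82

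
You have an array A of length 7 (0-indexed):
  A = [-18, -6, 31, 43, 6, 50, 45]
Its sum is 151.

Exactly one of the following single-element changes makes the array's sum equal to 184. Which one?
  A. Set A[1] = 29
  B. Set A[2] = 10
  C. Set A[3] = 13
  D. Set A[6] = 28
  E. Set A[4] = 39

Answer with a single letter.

Answer: E

Derivation:
Option A: A[1] -6->29, delta=35, new_sum=151+(35)=186
Option B: A[2] 31->10, delta=-21, new_sum=151+(-21)=130
Option C: A[3] 43->13, delta=-30, new_sum=151+(-30)=121
Option D: A[6] 45->28, delta=-17, new_sum=151+(-17)=134
Option E: A[4] 6->39, delta=33, new_sum=151+(33)=184 <-- matches target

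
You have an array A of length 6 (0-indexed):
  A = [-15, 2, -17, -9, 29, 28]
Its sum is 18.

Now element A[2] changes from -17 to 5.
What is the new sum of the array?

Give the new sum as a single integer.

Old value at index 2: -17
New value at index 2: 5
Delta = 5 - -17 = 22
New sum = old_sum + delta = 18 + (22) = 40

Answer: 40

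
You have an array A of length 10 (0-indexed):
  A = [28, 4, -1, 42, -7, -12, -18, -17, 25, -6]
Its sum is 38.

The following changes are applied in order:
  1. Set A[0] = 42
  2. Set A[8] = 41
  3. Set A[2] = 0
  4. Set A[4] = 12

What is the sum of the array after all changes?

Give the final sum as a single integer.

Answer: 88

Derivation:
Initial sum: 38
Change 1: A[0] 28 -> 42, delta = 14, sum = 52
Change 2: A[8] 25 -> 41, delta = 16, sum = 68
Change 3: A[2] -1 -> 0, delta = 1, sum = 69
Change 4: A[4] -7 -> 12, delta = 19, sum = 88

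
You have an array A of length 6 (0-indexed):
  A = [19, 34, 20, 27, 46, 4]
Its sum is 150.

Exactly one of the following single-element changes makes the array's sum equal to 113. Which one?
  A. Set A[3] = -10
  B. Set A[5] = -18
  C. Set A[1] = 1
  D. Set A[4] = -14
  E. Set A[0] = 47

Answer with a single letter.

Option A: A[3] 27->-10, delta=-37, new_sum=150+(-37)=113 <-- matches target
Option B: A[5] 4->-18, delta=-22, new_sum=150+(-22)=128
Option C: A[1] 34->1, delta=-33, new_sum=150+(-33)=117
Option D: A[4] 46->-14, delta=-60, new_sum=150+(-60)=90
Option E: A[0] 19->47, delta=28, new_sum=150+(28)=178

Answer: A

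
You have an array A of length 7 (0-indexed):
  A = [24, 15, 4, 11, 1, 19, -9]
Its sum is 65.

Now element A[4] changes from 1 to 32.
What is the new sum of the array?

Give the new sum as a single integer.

Answer: 96

Derivation:
Old value at index 4: 1
New value at index 4: 32
Delta = 32 - 1 = 31
New sum = old_sum + delta = 65 + (31) = 96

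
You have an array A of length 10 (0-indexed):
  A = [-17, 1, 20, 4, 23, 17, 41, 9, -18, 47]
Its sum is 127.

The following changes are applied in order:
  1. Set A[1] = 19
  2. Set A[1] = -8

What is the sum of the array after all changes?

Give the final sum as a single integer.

Initial sum: 127
Change 1: A[1] 1 -> 19, delta = 18, sum = 145
Change 2: A[1] 19 -> -8, delta = -27, sum = 118

Answer: 118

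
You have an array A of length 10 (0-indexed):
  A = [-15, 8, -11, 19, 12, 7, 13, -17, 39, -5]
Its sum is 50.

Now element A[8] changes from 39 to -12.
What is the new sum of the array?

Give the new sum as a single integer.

Old value at index 8: 39
New value at index 8: -12
Delta = -12 - 39 = -51
New sum = old_sum + delta = 50 + (-51) = -1

Answer: -1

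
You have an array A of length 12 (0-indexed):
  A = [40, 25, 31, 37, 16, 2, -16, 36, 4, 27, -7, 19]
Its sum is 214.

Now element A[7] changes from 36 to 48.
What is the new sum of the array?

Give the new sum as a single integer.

Old value at index 7: 36
New value at index 7: 48
Delta = 48 - 36 = 12
New sum = old_sum + delta = 214 + (12) = 226

Answer: 226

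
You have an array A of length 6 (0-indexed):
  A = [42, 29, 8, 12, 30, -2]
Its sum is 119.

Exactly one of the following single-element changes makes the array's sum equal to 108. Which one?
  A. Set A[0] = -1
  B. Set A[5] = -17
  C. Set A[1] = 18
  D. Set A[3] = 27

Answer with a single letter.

Option A: A[0] 42->-1, delta=-43, new_sum=119+(-43)=76
Option B: A[5] -2->-17, delta=-15, new_sum=119+(-15)=104
Option C: A[1] 29->18, delta=-11, new_sum=119+(-11)=108 <-- matches target
Option D: A[3] 12->27, delta=15, new_sum=119+(15)=134

Answer: C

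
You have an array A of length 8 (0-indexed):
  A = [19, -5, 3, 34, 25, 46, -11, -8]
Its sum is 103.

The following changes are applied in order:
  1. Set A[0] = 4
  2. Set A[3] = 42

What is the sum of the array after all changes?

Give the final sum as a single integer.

Answer: 96

Derivation:
Initial sum: 103
Change 1: A[0] 19 -> 4, delta = -15, sum = 88
Change 2: A[3] 34 -> 42, delta = 8, sum = 96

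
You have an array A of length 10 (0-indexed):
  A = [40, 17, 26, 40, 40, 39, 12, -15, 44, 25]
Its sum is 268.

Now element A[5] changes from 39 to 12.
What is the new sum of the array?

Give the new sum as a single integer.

Old value at index 5: 39
New value at index 5: 12
Delta = 12 - 39 = -27
New sum = old_sum + delta = 268 + (-27) = 241

Answer: 241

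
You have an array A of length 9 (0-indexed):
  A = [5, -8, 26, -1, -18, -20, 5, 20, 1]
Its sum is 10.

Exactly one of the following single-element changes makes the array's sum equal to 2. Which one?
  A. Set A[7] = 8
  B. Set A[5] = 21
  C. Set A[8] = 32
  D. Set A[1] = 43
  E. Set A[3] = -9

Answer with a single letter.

Option A: A[7] 20->8, delta=-12, new_sum=10+(-12)=-2
Option B: A[5] -20->21, delta=41, new_sum=10+(41)=51
Option C: A[8] 1->32, delta=31, new_sum=10+(31)=41
Option D: A[1] -8->43, delta=51, new_sum=10+(51)=61
Option E: A[3] -1->-9, delta=-8, new_sum=10+(-8)=2 <-- matches target

Answer: E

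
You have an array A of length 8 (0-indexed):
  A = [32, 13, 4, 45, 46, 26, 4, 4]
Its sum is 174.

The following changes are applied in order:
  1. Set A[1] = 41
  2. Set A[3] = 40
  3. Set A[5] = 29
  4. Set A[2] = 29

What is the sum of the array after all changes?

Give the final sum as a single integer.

Initial sum: 174
Change 1: A[1] 13 -> 41, delta = 28, sum = 202
Change 2: A[3] 45 -> 40, delta = -5, sum = 197
Change 3: A[5] 26 -> 29, delta = 3, sum = 200
Change 4: A[2] 4 -> 29, delta = 25, sum = 225

Answer: 225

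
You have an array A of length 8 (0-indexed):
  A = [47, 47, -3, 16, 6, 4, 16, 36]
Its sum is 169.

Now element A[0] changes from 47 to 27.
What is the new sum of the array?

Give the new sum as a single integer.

Old value at index 0: 47
New value at index 0: 27
Delta = 27 - 47 = -20
New sum = old_sum + delta = 169 + (-20) = 149

Answer: 149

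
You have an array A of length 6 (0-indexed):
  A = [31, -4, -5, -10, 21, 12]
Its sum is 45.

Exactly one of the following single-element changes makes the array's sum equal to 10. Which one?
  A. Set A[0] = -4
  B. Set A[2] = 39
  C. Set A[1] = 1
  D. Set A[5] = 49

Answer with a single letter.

Option A: A[0] 31->-4, delta=-35, new_sum=45+(-35)=10 <-- matches target
Option B: A[2] -5->39, delta=44, new_sum=45+(44)=89
Option C: A[1] -4->1, delta=5, new_sum=45+(5)=50
Option D: A[5] 12->49, delta=37, new_sum=45+(37)=82

Answer: A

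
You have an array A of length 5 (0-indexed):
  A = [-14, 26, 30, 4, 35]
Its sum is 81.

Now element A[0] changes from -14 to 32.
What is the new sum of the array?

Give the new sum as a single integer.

Old value at index 0: -14
New value at index 0: 32
Delta = 32 - -14 = 46
New sum = old_sum + delta = 81 + (46) = 127

Answer: 127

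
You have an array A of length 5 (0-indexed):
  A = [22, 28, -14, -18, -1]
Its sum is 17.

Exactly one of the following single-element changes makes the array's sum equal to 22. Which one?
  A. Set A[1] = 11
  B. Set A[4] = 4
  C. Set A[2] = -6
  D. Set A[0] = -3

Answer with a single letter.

Answer: B

Derivation:
Option A: A[1] 28->11, delta=-17, new_sum=17+(-17)=0
Option B: A[4] -1->4, delta=5, new_sum=17+(5)=22 <-- matches target
Option C: A[2] -14->-6, delta=8, new_sum=17+(8)=25
Option D: A[0] 22->-3, delta=-25, new_sum=17+(-25)=-8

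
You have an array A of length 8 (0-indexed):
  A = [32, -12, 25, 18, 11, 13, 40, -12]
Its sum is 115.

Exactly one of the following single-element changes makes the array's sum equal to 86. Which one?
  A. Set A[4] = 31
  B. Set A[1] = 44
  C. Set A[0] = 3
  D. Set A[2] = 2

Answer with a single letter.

Answer: C

Derivation:
Option A: A[4] 11->31, delta=20, new_sum=115+(20)=135
Option B: A[1] -12->44, delta=56, new_sum=115+(56)=171
Option C: A[0] 32->3, delta=-29, new_sum=115+(-29)=86 <-- matches target
Option D: A[2] 25->2, delta=-23, new_sum=115+(-23)=92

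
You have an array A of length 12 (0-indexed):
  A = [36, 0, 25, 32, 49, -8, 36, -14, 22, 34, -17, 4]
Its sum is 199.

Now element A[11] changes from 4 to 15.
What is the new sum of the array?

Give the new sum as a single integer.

Old value at index 11: 4
New value at index 11: 15
Delta = 15 - 4 = 11
New sum = old_sum + delta = 199 + (11) = 210

Answer: 210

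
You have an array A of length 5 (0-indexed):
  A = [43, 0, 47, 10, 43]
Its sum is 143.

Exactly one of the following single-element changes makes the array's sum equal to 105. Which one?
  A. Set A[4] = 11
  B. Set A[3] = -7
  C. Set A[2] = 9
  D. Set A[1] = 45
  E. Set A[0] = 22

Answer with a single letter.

Option A: A[4] 43->11, delta=-32, new_sum=143+(-32)=111
Option B: A[3] 10->-7, delta=-17, new_sum=143+(-17)=126
Option C: A[2] 47->9, delta=-38, new_sum=143+(-38)=105 <-- matches target
Option D: A[1] 0->45, delta=45, new_sum=143+(45)=188
Option E: A[0] 43->22, delta=-21, new_sum=143+(-21)=122

Answer: C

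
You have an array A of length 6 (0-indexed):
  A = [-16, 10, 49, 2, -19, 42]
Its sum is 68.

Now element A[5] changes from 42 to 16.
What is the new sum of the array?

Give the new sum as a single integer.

Answer: 42

Derivation:
Old value at index 5: 42
New value at index 5: 16
Delta = 16 - 42 = -26
New sum = old_sum + delta = 68 + (-26) = 42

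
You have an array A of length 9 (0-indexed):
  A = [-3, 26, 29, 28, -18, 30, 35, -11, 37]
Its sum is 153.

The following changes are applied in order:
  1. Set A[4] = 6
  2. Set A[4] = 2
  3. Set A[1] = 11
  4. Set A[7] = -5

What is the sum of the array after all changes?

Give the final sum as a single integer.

Initial sum: 153
Change 1: A[4] -18 -> 6, delta = 24, sum = 177
Change 2: A[4] 6 -> 2, delta = -4, sum = 173
Change 3: A[1] 26 -> 11, delta = -15, sum = 158
Change 4: A[7] -11 -> -5, delta = 6, sum = 164

Answer: 164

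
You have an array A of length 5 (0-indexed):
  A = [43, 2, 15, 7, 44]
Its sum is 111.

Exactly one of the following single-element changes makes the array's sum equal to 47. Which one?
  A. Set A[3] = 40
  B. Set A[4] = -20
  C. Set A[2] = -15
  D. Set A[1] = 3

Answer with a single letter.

Answer: B

Derivation:
Option A: A[3] 7->40, delta=33, new_sum=111+(33)=144
Option B: A[4] 44->-20, delta=-64, new_sum=111+(-64)=47 <-- matches target
Option C: A[2] 15->-15, delta=-30, new_sum=111+(-30)=81
Option D: A[1] 2->3, delta=1, new_sum=111+(1)=112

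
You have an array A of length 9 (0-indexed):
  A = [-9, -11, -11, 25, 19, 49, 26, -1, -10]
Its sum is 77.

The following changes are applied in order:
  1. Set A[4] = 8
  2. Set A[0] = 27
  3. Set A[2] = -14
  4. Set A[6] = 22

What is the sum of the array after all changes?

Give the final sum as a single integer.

Initial sum: 77
Change 1: A[4] 19 -> 8, delta = -11, sum = 66
Change 2: A[0] -9 -> 27, delta = 36, sum = 102
Change 3: A[2] -11 -> -14, delta = -3, sum = 99
Change 4: A[6] 26 -> 22, delta = -4, sum = 95

Answer: 95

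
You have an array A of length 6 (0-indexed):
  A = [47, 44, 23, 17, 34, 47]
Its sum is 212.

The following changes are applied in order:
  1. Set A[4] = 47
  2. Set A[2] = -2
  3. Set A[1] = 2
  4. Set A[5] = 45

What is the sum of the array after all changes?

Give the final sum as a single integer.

Answer: 156

Derivation:
Initial sum: 212
Change 1: A[4] 34 -> 47, delta = 13, sum = 225
Change 2: A[2] 23 -> -2, delta = -25, sum = 200
Change 3: A[1] 44 -> 2, delta = -42, sum = 158
Change 4: A[5] 47 -> 45, delta = -2, sum = 156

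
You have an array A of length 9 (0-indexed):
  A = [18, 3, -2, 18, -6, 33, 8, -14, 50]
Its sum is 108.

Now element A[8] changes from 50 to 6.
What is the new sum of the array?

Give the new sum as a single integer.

Answer: 64

Derivation:
Old value at index 8: 50
New value at index 8: 6
Delta = 6 - 50 = -44
New sum = old_sum + delta = 108 + (-44) = 64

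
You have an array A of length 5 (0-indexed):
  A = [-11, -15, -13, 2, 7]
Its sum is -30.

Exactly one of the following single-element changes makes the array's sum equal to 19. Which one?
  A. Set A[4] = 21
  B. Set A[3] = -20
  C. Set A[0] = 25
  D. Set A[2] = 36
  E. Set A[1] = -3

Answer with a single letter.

Answer: D

Derivation:
Option A: A[4] 7->21, delta=14, new_sum=-30+(14)=-16
Option B: A[3] 2->-20, delta=-22, new_sum=-30+(-22)=-52
Option C: A[0] -11->25, delta=36, new_sum=-30+(36)=6
Option D: A[2] -13->36, delta=49, new_sum=-30+(49)=19 <-- matches target
Option E: A[1] -15->-3, delta=12, new_sum=-30+(12)=-18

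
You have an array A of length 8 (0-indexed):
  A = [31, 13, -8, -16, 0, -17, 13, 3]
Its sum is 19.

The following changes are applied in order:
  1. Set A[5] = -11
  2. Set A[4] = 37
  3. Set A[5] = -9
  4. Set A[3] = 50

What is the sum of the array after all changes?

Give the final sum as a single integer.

Answer: 130

Derivation:
Initial sum: 19
Change 1: A[5] -17 -> -11, delta = 6, sum = 25
Change 2: A[4] 0 -> 37, delta = 37, sum = 62
Change 3: A[5] -11 -> -9, delta = 2, sum = 64
Change 4: A[3] -16 -> 50, delta = 66, sum = 130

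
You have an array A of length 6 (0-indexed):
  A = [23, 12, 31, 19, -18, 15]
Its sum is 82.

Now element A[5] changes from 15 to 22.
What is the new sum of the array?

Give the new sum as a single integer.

Old value at index 5: 15
New value at index 5: 22
Delta = 22 - 15 = 7
New sum = old_sum + delta = 82 + (7) = 89

Answer: 89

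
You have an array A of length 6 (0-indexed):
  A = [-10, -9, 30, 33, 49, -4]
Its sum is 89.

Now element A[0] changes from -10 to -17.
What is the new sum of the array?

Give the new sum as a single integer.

Old value at index 0: -10
New value at index 0: -17
Delta = -17 - -10 = -7
New sum = old_sum + delta = 89 + (-7) = 82

Answer: 82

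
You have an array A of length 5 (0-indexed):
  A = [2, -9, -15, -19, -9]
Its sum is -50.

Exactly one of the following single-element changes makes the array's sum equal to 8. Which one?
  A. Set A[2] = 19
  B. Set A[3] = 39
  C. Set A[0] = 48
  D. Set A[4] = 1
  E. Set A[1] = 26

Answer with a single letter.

Option A: A[2] -15->19, delta=34, new_sum=-50+(34)=-16
Option B: A[3] -19->39, delta=58, new_sum=-50+(58)=8 <-- matches target
Option C: A[0] 2->48, delta=46, new_sum=-50+(46)=-4
Option D: A[4] -9->1, delta=10, new_sum=-50+(10)=-40
Option E: A[1] -9->26, delta=35, new_sum=-50+(35)=-15

Answer: B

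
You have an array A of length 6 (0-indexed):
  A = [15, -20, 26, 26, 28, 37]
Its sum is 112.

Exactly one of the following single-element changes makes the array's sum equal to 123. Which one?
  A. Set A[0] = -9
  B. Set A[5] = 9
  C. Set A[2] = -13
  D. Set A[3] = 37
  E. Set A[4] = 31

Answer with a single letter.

Option A: A[0] 15->-9, delta=-24, new_sum=112+(-24)=88
Option B: A[5] 37->9, delta=-28, new_sum=112+(-28)=84
Option C: A[2] 26->-13, delta=-39, new_sum=112+(-39)=73
Option D: A[3] 26->37, delta=11, new_sum=112+(11)=123 <-- matches target
Option E: A[4] 28->31, delta=3, new_sum=112+(3)=115

Answer: D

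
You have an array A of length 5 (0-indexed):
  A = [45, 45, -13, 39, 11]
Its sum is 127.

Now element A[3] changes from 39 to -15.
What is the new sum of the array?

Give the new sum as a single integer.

Old value at index 3: 39
New value at index 3: -15
Delta = -15 - 39 = -54
New sum = old_sum + delta = 127 + (-54) = 73

Answer: 73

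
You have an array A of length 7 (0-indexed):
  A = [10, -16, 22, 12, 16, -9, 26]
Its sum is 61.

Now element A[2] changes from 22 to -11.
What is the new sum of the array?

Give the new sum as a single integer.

Answer: 28

Derivation:
Old value at index 2: 22
New value at index 2: -11
Delta = -11 - 22 = -33
New sum = old_sum + delta = 61 + (-33) = 28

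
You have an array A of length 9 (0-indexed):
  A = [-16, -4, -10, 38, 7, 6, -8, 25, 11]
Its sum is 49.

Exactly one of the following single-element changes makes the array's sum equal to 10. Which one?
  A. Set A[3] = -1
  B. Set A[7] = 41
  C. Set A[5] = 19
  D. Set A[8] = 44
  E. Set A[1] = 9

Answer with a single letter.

Option A: A[3] 38->-1, delta=-39, new_sum=49+(-39)=10 <-- matches target
Option B: A[7] 25->41, delta=16, new_sum=49+(16)=65
Option C: A[5] 6->19, delta=13, new_sum=49+(13)=62
Option D: A[8] 11->44, delta=33, new_sum=49+(33)=82
Option E: A[1] -4->9, delta=13, new_sum=49+(13)=62

Answer: A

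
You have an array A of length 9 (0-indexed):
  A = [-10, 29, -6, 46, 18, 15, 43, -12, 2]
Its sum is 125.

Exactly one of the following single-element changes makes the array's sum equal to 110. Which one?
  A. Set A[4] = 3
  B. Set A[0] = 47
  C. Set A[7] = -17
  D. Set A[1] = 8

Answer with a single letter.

Option A: A[4] 18->3, delta=-15, new_sum=125+(-15)=110 <-- matches target
Option B: A[0] -10->47, delta=57, new_sum=125+(57)=182
Option C: A[7] -12->-17, delta=-5, new_sum=125+(-5)=120
Option D: A[1] 29->8, delta=-21, new_sum=125+(-21)=104

Answer: A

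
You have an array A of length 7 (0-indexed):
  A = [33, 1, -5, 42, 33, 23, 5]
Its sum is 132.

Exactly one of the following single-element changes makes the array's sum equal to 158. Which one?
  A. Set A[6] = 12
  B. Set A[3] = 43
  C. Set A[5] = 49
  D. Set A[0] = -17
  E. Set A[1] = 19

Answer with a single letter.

Answer: C

Derivation:
Option A: A[6] 5->12, delta=7, new_sum=132+(7)=139
Option B: A[3] 42->43, delta=1, new_sum=132+(1)=133
Option C: A[5] 23->49, delta=26, new_sum=132+(26)=158 <-- matches target
Option D: A[0] 33->-17, delta=-50, new_sum=132+(-50)=82
Option E: A[1] 1->19, delta=18, new_sum=132+(18)=150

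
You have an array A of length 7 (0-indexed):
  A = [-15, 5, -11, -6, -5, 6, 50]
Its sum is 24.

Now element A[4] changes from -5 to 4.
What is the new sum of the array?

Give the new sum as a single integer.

Answer: 33

Derivation:
Old value at index 4: -5
New value at index 4: 4
Delta = 4 - -5 = 9
New sum = old_sum + delta = 24 + (9) = 33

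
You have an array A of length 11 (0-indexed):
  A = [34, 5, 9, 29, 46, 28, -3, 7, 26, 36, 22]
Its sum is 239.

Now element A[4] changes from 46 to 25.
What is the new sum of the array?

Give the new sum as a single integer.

Answer: 218

Derivation:
Old value at index 4: 46
New value at index 4: 25
Delta = 25 - 46 = -21
New sum = old_sum + delta = 239 + (-21) = 218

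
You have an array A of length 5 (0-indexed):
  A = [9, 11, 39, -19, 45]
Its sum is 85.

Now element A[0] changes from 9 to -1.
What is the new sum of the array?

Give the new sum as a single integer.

Answer: 75

Derivation:
Old value at index 0: 9
New value at index 0: -1
Delta = -1 - 9 = -10
New sum = old_sum + delta = 85 + (-10) = 75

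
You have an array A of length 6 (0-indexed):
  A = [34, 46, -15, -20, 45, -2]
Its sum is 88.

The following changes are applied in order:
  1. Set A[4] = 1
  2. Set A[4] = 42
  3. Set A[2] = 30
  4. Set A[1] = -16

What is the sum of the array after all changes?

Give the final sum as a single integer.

Answer: 68

Derivation:
Initial sum: 88
Change 1: A[4] 45 -> 1, delta = -44, sum = 44
Change 2: A[4] 1 -> 42, delta = 41, sum = 85
Change 3: A[2] -15 -> 30, delta = 45, sum = 130
Change 4: A[1] 46 -> -16, delta = -62, sum = 68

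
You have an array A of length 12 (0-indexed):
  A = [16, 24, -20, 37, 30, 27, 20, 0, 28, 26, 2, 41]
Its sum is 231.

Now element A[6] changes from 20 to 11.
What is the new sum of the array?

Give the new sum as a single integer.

Old value at index 6: 20
New value at index 6: 11
Delta = 11 - 20 = -9
New sum = old_sum + delta = 231 + (-9) = 222

Answer: 222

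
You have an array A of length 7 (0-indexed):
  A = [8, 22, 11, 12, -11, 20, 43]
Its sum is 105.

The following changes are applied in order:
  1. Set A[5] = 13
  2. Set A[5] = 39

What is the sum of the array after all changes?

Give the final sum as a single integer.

Initial sum: 105
Change 1: A[5] 20 -> 13, delta = -7, sum = 98
Change 2: A[5] 13 -> 39, delta = 26, sum = 124

Answer: 124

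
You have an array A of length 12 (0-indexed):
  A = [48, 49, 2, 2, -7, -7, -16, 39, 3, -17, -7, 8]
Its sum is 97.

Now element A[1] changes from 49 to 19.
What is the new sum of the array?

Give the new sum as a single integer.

Answer: 67

Derivation:
Old value at index 1: 49
New value at index 1: 19
Delta = 19 - 49 = -30
New sum = old_sum + delta = 97 + (-30) = 67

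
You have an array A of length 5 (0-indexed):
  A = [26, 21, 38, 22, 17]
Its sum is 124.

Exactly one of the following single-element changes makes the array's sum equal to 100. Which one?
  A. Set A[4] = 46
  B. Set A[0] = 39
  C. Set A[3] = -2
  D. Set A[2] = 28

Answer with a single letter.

Option A: A[4] 17->46, delta=29, new_sum=124+(29)=153
Option B: A[0] 26->39, delta=13, new_sum=124+(13)=137
Option C: A[3] 22->-2, delta=-24, new_sum=124+(-24)=100 <-- matches target
Option D: A[2] 38->28, delta=-10, new_sum=124+(-10)=114

Answer: C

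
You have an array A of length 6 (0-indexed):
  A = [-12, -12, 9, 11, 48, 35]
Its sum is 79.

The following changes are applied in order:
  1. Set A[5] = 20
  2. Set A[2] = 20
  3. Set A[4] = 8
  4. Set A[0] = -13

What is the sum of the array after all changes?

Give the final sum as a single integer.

Answer: 34

Derivation:
Initial sum: 79
Change 1: A[5] 35 -> 20, delta = -15, sum = 64
Change 2: A[2] 9 -> 20, delta = 11, sum = 75
Change 3: A[4] 48 -> 8, delta = -40, sum = 35
Change 4: A[0] -12 -> -13, delta = -1, sum = 34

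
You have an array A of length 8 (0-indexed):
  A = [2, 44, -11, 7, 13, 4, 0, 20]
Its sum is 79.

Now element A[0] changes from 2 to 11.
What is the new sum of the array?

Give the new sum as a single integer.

Old value at index 0: 2
New value at index 0: 11
Delta = 11 - 2 = 9
New sum = old_sum + delta = 79 + (9) = 88

Answer: 88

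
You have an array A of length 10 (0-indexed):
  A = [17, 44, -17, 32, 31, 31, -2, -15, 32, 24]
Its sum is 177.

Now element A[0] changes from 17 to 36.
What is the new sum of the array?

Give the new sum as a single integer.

Old value at index 0: 17
New value at index 0: 36
Delta = 36 - 17 = 19
New sum = old_sum + delta = 177 + (19) = 196

Answer: 196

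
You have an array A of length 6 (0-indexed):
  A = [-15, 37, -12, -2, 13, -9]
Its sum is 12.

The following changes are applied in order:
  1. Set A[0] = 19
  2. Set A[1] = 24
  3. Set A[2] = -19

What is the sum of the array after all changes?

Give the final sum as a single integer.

Answer: 26

Derivation:
Initial sum: 12
Change 1: A[0] -15 -> 19, delta = 34, sum = 46
Change 2: A[1] 37 -> 24, delta = -13, sum = 33
Change 3: A[2] -12 -> -19, delta = -7, sum = 26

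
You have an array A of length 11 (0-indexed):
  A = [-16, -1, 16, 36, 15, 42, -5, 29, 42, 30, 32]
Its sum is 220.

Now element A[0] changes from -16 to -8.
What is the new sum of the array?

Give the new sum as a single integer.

Old value at index 0: -16
New value at index 0: -8
Delta = -8 - -16 = 8
New sum = old_sum + delta = 220 + (8) = 228

Answer: 228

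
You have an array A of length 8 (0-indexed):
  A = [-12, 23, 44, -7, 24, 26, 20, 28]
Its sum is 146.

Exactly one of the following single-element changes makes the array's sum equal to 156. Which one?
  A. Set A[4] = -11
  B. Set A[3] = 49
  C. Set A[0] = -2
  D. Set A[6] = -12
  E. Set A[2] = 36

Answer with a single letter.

Answer: C

Derivation:
Option A: A[4] 24->-11, delta=-35, new_sum=146+(-35)=111
Option B: A[3] -7->49, delta=56, new_sum=146+(56)=202
Option C: A[0] -12->-2, delta=10, new_sum=146+(10)=156 <-- matches target
Option D: A[6] 20->-12, delta=-32, new_sum=146+(-32)=114
Option E: A[2] 44->36, delta=-8, new_sum=146+(-8)=138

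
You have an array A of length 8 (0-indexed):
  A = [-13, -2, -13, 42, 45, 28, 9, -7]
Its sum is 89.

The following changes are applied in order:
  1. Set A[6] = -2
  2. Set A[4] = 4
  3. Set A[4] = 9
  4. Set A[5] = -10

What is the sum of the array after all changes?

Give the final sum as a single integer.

Answer: 4

Derivation:
Initial sum: 89
Change 1: A[6] 9 -> -2, delta = -11, sum = 78
Change 2: A[4] 45 -> 4, delta = -41, sum = 37
Change 3: A[4] 4 -> 9, delta = 5, sum = 42
Change 4: A[5] 28 -> -10, delta = -38, sum = 4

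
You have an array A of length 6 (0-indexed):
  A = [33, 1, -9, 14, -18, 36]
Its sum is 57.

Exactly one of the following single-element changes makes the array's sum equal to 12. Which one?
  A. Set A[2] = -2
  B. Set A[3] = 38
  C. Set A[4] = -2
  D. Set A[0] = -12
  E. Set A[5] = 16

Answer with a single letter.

Option A: A[2] -9->-2, delta=7, new_sum=57+(7)=64
Option B: A[3] 14->38, delta=24, new_sum=57+(24)=81
Option C: A[4] -18->-2, delta=16, new_sum=57+(16)=73
Option D: A[0] 33->-12, delta=-45, new_sum=57+(-45)=12 <-- matches target
Option E: A[5] 36->16, delta=-20, new_sum=57+(-20)=37

Answer: D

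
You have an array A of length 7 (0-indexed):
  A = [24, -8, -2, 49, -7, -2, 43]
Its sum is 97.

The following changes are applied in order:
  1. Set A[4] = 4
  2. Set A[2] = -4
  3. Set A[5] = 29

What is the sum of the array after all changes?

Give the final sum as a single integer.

Initial sum: 97
Change 1: A[4] -7 -> 4, delta = 11, sum = 108
Change 2: A[2] -2 -> -4, delta = -2, sum = 106
Change 3: A[5] -2 -> 29, delta = 31, sum = 137

Answer: 137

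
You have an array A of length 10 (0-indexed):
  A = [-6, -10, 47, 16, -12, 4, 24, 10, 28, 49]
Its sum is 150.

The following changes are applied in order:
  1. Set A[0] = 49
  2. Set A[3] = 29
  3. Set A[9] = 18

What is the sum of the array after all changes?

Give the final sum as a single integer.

Initial sum: 150
Change 1: A[0] -6 -> 49, delta = 55, sum = 205
Change 2: A[3] 16 -> 29, delta = 13, sum = 218
Change 3: A[9] 49 -> 18, delta = -31, sum = 187

Answer: 187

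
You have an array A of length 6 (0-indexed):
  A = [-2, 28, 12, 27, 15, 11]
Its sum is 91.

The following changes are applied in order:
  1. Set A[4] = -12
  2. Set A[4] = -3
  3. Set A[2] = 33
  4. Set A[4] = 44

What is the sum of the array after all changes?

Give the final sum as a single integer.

Initial sum: 91
Change 1: A[4] 15 -> -12, delta = -27, sum = 64
Change 2: A[4] -12 -> -3, delta = 9, sum = 73
Change 3: A[2] 12 -> 33, delta = 21, sum = 94
Change 4: A[4] -3 -> 44, delta = 47, sum = 141

Answer: 141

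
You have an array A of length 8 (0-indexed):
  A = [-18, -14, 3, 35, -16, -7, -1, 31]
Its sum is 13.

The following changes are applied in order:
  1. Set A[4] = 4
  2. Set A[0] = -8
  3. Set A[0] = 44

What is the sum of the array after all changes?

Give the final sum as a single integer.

Answer: 95

Derivation:
Initial sum: 13
Change 1: A[4] -16 -> 4, delta = 20, sum = 33
Change 2: A[0] -18 -> -8, delta = 10, sum = 43
Change 3: A[0] -8 -> 44, delta = 52, sum = 95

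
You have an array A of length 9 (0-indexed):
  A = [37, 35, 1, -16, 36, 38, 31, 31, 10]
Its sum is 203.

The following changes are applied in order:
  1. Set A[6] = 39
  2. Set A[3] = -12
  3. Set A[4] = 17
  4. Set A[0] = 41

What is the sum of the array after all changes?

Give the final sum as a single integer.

Initial sum: 203
Change 1: A[6] 31 -> 39, delta = 8, sum = 211
Change 2: A[3] -16 -> -12, delta = 4, sum = 215
Change 3: A[4] 36 -> 17, delta = -19, sum = 196
Change 4: A[0] 37 -> 41, delta = 4, sum = 200

Answer: 200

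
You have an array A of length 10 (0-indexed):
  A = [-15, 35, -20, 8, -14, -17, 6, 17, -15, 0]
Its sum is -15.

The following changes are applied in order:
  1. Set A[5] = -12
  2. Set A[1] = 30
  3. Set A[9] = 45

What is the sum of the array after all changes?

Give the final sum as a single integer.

Answer: 30

Derivation:
Initial sum: -15
Change 1: A[5] -17 -> -12, delta = 5, sum = -10
Change 2: A[1] 35 -> 30, delta = -5, sum = -15
Change 3: A[9] 0 -> 45, delta = 45, sum = 30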